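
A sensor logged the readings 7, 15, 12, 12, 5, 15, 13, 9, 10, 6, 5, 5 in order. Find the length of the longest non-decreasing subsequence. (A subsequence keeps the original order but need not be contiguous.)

4

Track the smallest tail for each achievable length (allowing ties):
7 → extends → [7]
15 → extends → [7, 15]
12 → replaces 15 → [7, 12]
12 → extends → [7, 12, 12]
5 → replaces 7 → [5, 12, 12]
15 → extends → [5, 12, 12, 15]
13 → replaces 15 → [5, 12, 12, 13]
9 → replaces 12 → [5, 9, 12, 13]
10 → replaces 12 → [5, 9, 10, 13]
6 → replaces 9 → [5, 6, 10, 13]
5 → replaces 6 → [5, 5, 10, 13]
5 → replaces 10 → [5, 5, 5, 13]
Four tails, so the longest non-decreasing subsequence has length 4 (e.g. 7, 12, 12, 15).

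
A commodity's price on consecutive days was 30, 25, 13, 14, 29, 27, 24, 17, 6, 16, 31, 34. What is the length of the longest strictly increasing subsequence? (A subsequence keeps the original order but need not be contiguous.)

Track the smallest tail for each achievable length (strict):
30 → extends → [30]
25 → replaces 30 → [25]
13 → replaces 25 → [13]
14 → extends → [13, 14]
29 → extends → [13, 14, 29]
27 → replaces 29 → [13, 14, 27]
24 → replaces 27 → [13, 14, 24]
17 → replaces 24 → [13, 14, 17]
6 → replaces 13 → [6, 14, 17]
16 → replaces 17 → [6, 14, 16]
31 → extends → [6, 14, 16, 31]
34 → extends → [6, 14, 16, 31, 34]
Five tails, so the longest strictly increasing subsequence has length 5 (e.g. 13, 14, 29, 31, 34).

5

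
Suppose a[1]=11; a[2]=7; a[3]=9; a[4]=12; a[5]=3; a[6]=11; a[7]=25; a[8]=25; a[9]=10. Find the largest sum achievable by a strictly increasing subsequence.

Let S[i] be the best sum of a strictly increasing subsequence ending at i:
i:      1  2  3  4  5  6  7  8  9
a[i]:  11  7  9 12  3 11 25 25 10
S:     11  7 16 28  3 27 53 53 26
Maximum is 53 (e.g. 7 + 9 + 12 + 25).

53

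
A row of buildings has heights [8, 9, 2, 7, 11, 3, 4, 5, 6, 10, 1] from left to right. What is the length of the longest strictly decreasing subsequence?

Let dp[i] be the longest strictly decreasing subsequence ending at i:
i:      1  2  3  4  5  6  7  8  9 10 11
a[i]:   8  9  2  7 11  3  4  5  6 10  1
dp:     1  1  2  2  1  3  3  3  3  2  4
Maximum is 4.

4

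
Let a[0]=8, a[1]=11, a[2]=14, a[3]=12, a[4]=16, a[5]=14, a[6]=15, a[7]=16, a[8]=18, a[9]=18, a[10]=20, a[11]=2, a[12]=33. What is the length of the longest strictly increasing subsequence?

9

Track the smallest tail for each achievable length (strict):
8 → extends → [8]
11 → extends → [8, 11]
14 → extends → [8, 11, 14]
12 → replaces 14 → [8, 11, 12]
16 → extends → [8, 11, 12, 16]
14 → replaces 16 → [8, 11, 12, 14]
15 → extends → [8, 11, 12, 14, 15]
16 → extends → [8, 11, 12, 14, 15, 16]
18 → extends → [8, 11, 12, 14, 15, 16, 18]
18 → already a tail → [8, 11, 12, 14, 15, 16, 18]
20 → extends → [8, 11, 12, 14, 15, 16, 18, 20]
2 → replaces 8 → [2, 11, 12, 14, 15, 16, 18, 20]
33 → extends → [2, 11, 12, 14, 15, 16, 18, 20, 33]
Nine tails, so the longest strictly increasing subsequence has length 9 (e.g. 8, 11, 12, 14, 15, 16, 18, 20, 33).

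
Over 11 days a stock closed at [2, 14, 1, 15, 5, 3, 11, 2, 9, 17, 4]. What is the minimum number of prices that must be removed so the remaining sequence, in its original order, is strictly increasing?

7

Fewest deletions = n − (longest strictly increasing subsequence).
Patience tails:
2 → extends → [2]
14 → extends → [2, 14]
1 → replaces 2 → [1, 14]
15 → extends → [1, 14, 15]
5 → replaces 14 → [1, 5, 15]
3 → replaces 5 → [1, 3, 15]
11 → replaces 15 → [1, 3, 11]
2 → replaces 3 → [1, 2, 11]
9 → replaces 11 → [1, 2, 9]
17 → extends → [1, 2, 9, 17]
4 → replaces 9 → [1, 2, 4, 17]
Longest strictly increasing subsequence has length 4, so deletions = 11 − 4 = 7.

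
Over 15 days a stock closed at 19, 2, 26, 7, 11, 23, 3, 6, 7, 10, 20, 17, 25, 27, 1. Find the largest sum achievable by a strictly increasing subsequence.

100

Let S[i] be the best sum of a strictly increasing subsequence ending at i:
i:       1   2   3   4   5   6   7   8   9  10  11  12  13  14  15
a[i]:   19   2  26   7  11  23   3   6   7  10  20  17  25  27   1
S:      19   2  45   9  20  43   5  11  18  28  48  45  73 100   1
Maximum is 100 (e.g. 2 + 3 + 6 + 7 + 10 + 20 + 25 + 27).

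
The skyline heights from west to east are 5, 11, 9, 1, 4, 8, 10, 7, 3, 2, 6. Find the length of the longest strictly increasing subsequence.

Let dp[i] be the length of the longest such subsequence ending at index i:
i:      1  2  3  4  5  6  7  8  9 10 11
a[i]:   5 11  9  1  4  8 10  7  3  2  6
dp:     1  2  2  1  2  3  4  3  2  2  3
Maximum dp value is 4.

4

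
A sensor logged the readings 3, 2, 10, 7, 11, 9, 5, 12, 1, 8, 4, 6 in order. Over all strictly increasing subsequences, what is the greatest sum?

36

Let S[i] be the best sum of a strictly increasing subsequence ending at i:
i:      1  2  3  4  5  6  7  8  9 10 11 12
a[i]:   3  2 10  7 11  9  5 12  1  8  4  6
S:      3  2 13 10 24 19  8 36  1 18  7 14
Maximum is 36 (e.g. 3 + 10 + 11 + 12).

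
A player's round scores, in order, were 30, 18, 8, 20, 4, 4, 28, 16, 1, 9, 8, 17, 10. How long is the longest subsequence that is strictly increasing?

3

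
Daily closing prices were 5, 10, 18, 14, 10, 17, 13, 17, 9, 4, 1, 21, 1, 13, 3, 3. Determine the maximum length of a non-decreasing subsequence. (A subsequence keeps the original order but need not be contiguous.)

6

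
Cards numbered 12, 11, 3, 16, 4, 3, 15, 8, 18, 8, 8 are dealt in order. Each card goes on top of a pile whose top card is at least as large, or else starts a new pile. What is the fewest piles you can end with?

4

Place each on the leftmost legal pile:
12 → new pile 1 (tops now [12])
11 → pile 1 (tops now [11])
3 → pile 1 (tops now [3])
16 → new pile 2 (tops now [3, 16])
4 → pile 2 (tops now [3, 4])
3 → pile 1 (tops now [3, 4])
15 → new pile 3 (tops now [3, 4, 15])
8 → pile 3 (tops now [3, 4, 8])
18 → new pile 4 (tops now [3, 4, 8, 18])
8 → pile 3 (tops now [3, 4, 8, 18])
8 → pile 3 (tops now [3, 4, 8, 18])
Four piles.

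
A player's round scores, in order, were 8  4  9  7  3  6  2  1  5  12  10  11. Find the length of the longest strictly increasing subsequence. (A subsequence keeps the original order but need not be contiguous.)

4

Let dp[i] be the length of the longest such subsequence ending at index i:
i:      1  2  3  4  5  6  7  8  9 10 11 12
a[i]:   8  4  9  7  3  6  2  1  5 12 10 11
dp:     1  1  2  2  1  2  1  1  2  3  3  4
Maximum dp value is 4.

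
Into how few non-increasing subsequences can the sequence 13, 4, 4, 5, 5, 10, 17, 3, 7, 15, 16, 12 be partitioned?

5

Place each on the leftmost legal pile:
13 → new pile 1 (tops now [13])
4 → pile 1 (tops now [4])
4 → pile 1 (tops now [4])
5 → new pile 2 (tops now [4, 5])
5 → pile 2 (tops now [4, 5])
10 → new pile 3 (tops now [4, 5, 10])
17 → new pile 4 (tops now [4, 5, 10, 17])
3 → pile 1 (tops now [3, 5, 10, 17])
7 → pile 3 (tops now [3, 5, 7, 17])
15 → pile 4 (tops now [3, 5, 7, 15])
16 → new pile 5 (tops now [3, 5, 7, 15, 16])
12 → pile 4 (tops now [3, 5, 7, 12, 16])
Five piles.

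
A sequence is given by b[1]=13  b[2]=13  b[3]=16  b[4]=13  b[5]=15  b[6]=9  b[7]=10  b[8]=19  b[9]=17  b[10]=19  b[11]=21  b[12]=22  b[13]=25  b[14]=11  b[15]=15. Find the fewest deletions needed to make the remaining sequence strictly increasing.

8

Fewest deletions = n − (longest strictly increasing subsequence).
i:      1  2  3  4  5  6  7  8  9 10 11 12 13 14 15
b[i]:  13 13 16 13 15  9 10 19 17 19 21 22 25 11 15
dp:     1  1  2  1  2  1  2  3  3  4  5  6  7  3  4
max dp = 7, so deletions = 15 − 7 = 8.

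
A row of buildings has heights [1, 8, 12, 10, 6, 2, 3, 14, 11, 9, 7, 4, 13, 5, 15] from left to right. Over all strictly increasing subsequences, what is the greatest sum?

58

Let S[i] be the best sum of a strictly increasing subsequence ending at i:
i:      1  2  3  4  5  6  7  8  9 10 11 12 13 14 15
a[i]:   1  8 12 10  6  2  3 14 11  9  7  4 13  5 15
S:      1  9 21 19  7  3  6 35 30 18 14 10 43 15 58
Maximum is 58 (e.g. 1 + 8 + 10 + 11 + 13 + 15).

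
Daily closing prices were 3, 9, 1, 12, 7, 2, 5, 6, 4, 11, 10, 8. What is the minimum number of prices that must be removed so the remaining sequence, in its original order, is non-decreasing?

Fewest deletions = n − (longest non-decreasing subsequence).
i:      1  2  3  4  5  6  7  8  9 10 11 12
a[i]:   3  9  1 12  7  2  5  6  4 11 10  8
dp:     1  2  1  3  2  2  3  4  3  5  5  5
max dp = 5, so deletions = 12 − 5 = 7.

7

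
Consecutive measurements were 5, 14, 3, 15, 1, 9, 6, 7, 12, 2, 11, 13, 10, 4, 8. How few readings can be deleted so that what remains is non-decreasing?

Fewest deletions = n − (longest non-decreasing subsequence).
Patience tails:
5 → extends → [5]
14 → extends → [5, 14]
3 → replaces 5 → [3, 14]
15 → extends → [3, 14, 15]
1 → replaces 3 → [1, 14, 15]
9 → replaces 14 → [1, 9, 15]
6 → replaces 9 → [1, 6, 15]
7 → replaces 15 → [1, 6, 7]
12 → extends → [1, 6, 7, 12]
2 → replaces 6 → [1, 2, 7, 12]
11 → replaces 12 → [1, 2, 7, 11]
13 → extends → [1, 2, 7, 11, 13]
10 → replaces 11 → [1, 2, 7, 10, 13]
4 → replaces 7 → [1, 2, 4, 10, 13]
8 → replaces 10 → [1, 2, 4, 8, 13]
Longest non-decreasing subsequence has length 5, so deletions = 15 − 5 = 10.

10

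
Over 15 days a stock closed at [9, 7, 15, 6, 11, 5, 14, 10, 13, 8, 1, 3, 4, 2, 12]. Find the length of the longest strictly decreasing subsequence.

6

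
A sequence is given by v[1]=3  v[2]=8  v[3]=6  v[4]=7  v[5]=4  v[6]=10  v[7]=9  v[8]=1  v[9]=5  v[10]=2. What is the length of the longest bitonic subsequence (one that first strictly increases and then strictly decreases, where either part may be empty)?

7

inc[i] = longest strictly increasing subsequence ending at i; dec[i] = longest strictly decreasing subsequence starting at i:
i:      1  2  3  4  5  6  7  8  9 10
v[i]:   3  8  6  7  4 10  9  1  5  2
inc:    1  2  2  3  2  4  4  1  3  2
dec:    2  4  3  3  2  4  3  1  2  1
Best peak at i=6 (value 10): inc=4, dec=4, length 4+4−1 = 7.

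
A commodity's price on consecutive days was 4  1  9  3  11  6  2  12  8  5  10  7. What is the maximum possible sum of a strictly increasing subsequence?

Let S[i] be the best sum of a strictly increasing subsequence ending at i:
i:      1  2  3  4  5  6  7  8  9 10 11 12
a[i]:   4  1  9  3 11  6  2 12  8  5 10  7
S:      4  1 13  4 24 10  3 36 18  9 28 17
Maximum is 36 (e.g. 4 + 9 + 11 + 12).

36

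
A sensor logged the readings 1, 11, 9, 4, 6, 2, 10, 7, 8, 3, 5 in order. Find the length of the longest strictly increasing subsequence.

5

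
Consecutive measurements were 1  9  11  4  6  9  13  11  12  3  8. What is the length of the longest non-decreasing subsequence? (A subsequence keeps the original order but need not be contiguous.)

6

Track the smallest tail for each achievable length (allowing ties):
1 → extends → [1]
9 → extends → [1, 9]
11 → extends → [1, 9, 11]
4 → replaces 9 → [1, 4, 11]
6 → replaces 11 → [1, 4, 6]
9 → extends → [1, 4, 6, 9]
13 → extends → [1, 4, 6, 9, 13]
11 → replaces 13 → [1, 4, 6, 9, 11]
12 → extends → [1, 4, 6, 9, 11, 12]
3 → replaces 4 → [1, 3, 6, 9, 11, 12]
8 → replaces 9 → [1, 3, 6, 8, 11, 12]
Six tails, so the longest non-decreasing subsequence has length 6 (e.g. 1, 4, 6, 9, 11, 12).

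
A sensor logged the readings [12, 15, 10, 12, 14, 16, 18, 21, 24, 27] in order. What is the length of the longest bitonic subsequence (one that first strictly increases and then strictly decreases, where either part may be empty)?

inc[i] = longest strictly increasing subsequence ending at i; dec[i] = longest strictly decreasing subsequence starting at i:
i:      1  2  3  4  5  6  7  8  9 10
a[i]:  12 15 10 12 14 16 18 21 24 27
inc:    1  2  1  2  3  4  5  6  7  8
dec:    2  2  1  1  1  1  1  1  1  1
Best peak at i=10 (value 27): inc=8, dec=1, length 8+1−1 = 8.

8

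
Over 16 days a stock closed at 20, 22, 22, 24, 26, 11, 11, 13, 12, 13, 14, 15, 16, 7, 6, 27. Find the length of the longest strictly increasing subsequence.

7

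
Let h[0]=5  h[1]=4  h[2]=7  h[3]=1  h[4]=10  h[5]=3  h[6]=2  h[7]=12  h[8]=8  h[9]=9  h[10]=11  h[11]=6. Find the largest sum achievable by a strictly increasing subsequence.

Let S[i] be the best sum of a strictly increasing subsequence ending at i:
i:      0  1  2  3  4  5  6  7  8  9 10 11
h[i]:   5  4  7  1 10  3  2 12  8  9 11  6
S:      5  4 12  1 22  4  3 34 20 29 40 11
Maximum is 40 (e.g. 5 + 7 + 8 + 9 + 11).

40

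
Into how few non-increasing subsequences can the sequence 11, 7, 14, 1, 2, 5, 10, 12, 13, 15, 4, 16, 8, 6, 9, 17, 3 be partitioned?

9

Place each on the leftmost legal pile:
11 → new pile 1 (tops now [11])
7 → pile 1 (tops now [7])
14 → new pile 2 (tops now [7, 14])
1 → pile 1 (tops now [1, 14])
2 → pile 2 (tops now [1, 2])
5 → new pile 3 (tops now [1, 2, 5])
10 → new pile 4 (tops now [1, 2, 5, 10])
12 → new pile 5 (tops now [1, 2, 5, 10, 12])
13 → new pile 6 (tops now [1, 2, 5, 10, 12, 13])
15 → new pile 7 (tops now [1, 2, 5, 10, 12, 13, 15])
4 → pile 3 (tops now [1, 2, 4, 10, 12, 13, 15])
16 → new pile 8 (tops now [1, 2, 4, 10, 12, 13, 15, 16])
8 → pile 4 (tops now [1, 2, 4, 8, 12, 13, 15, 16])
6 → pile 4 (tops now [1, 2, 4, 6, 12, 13, 15, 16])
9 → pile 5 (tops now [1, 2, 4, 6, 9, 13, 15, 16])
17 → new pile 9 (tops now [1, 2, 4, 6, 9, 13, 15, 16, 17])
3 → pile 3 (tops now [1, 2, 3, 6, 9, 13, 15, 16, 17])
Nine piles.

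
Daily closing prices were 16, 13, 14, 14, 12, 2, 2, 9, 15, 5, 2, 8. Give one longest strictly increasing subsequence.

Patience tails give the LIS length; then backtrack through the dp parents:
16 → extends → [16]
13 → replaces 16 → [13]
14 → extends → [13, 14]
14 → already a tail → [13, 14]
12 → replaces 13 → [12, 14]
2 → replaces 12 → [2, 14]
2 → already a tail → [2, 14]
9 → replaces 14 → [2, 9]
15 → extends → [2, 9, 15]
5 → replaces 9 → [2, 5, 15]
2 → already a tail → [2, 5, 15]
8 → replaces 15 → [2, 5, 8]
Length 3; one witness is 13, 14, 15.

13, 14, 15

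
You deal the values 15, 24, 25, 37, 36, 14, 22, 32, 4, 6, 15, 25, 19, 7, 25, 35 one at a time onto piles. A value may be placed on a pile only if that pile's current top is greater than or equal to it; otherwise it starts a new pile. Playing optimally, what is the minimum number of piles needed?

6

The minimum number of non-increasing subsequences covering a sequence equals the length of its longest strictly increasing subsequence.
LIS length is 6 (e.g. 4, 6, 15, 19, 25, 35), so 6 piles are needed.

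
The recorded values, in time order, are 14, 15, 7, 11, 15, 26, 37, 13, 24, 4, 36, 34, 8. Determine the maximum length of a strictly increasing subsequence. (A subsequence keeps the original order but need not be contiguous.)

Track the smallest tail for each achievable length (strict):
14 → extends → [14]
15 → extends → [14, 15]
7 → replaces 14 → [7, 15]
11 → replaces 15 → [7, 11]
15 → extends → [7, 11, 15]
26 → extends → [7, 11, 15, 26]
37 → extends → [7, 11, 15, 26, 37]
13 → replaces 15 → [7, 11, 13, 26, 37]
24 → replaces 26 → [7, 11, 13, 24, 37]
4 → replaces 7 → [4, 11, 13, 24, 37]
36 → replaces 37 → [4, 11, 13, 24, 36]
34 → replaces 36 → [4, 11, 13, 24, 34]
8 → replaces 11 → [4, 8, 13, 24, 34]
Five tails, so the longest strictly increasing subsequence has length 5 (e.g. 7, 11, 15, 26, 37).

5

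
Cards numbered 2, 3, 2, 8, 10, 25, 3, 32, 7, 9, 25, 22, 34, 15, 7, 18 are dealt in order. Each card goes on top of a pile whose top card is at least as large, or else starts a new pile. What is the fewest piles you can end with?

7

Place each on the leftmost legal pile:
2 → new pile 1 (tops now [2])
3 → new pile 2 (tops now [2, 3])
2 → pile 1 (tops now [2, 3])
8 → new pile 3 (tops now [2, 3, 8])
10 → new pile 4 (tops now [2, 3, 8, 10])
25 → new pile 5 (tops now [2, 3, 8, 10, 25])
3 → pile 2 (tops now [2, 3, 8, 10, 25])
32 → new pile 6 (tops now [2, 3, 8, 10, 25, 32])
7 → pile 3 (tops now [2, 3, 7, 10, 25, 32])
9 → pile 4 (tops now [2, 3, 7, 9, 25, 32])
25 → pile 5 (tops now [2, 3, 7, 9, 25, 32])
22 → pile 5 (tops now [2, 3, 7, 9, 22, 32])
34 → new pile 7 (tops now [2, 3, 7, 9, 22, 32, 34])
15 → pile 5 (tops now [2, 3, 7, 9, 15, 32, 34])
7 → pile 3 (tops now [2, 3, 7, 9, 15, 32, 34])
18 → pile 6 (tops now [2, 3, 7, 9, 15, 18, 34])
Seven piles.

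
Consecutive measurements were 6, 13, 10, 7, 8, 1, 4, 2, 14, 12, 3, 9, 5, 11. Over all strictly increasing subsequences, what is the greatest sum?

Let S[i] be the best sum of a strictly increasing subsequence ending at i:
i:      1  2  3  4  5  6  7  8  9 10 11 12 13 14
a[i]:   6 13 10  7  8  1  4  2 14 12  3  9  5 11
S:      6 19 16 13 21  1  5  3 35 33  6 30 11 41
Maximum is 41 (e.g. 6 + 7 + 8 + 9 + 11).

41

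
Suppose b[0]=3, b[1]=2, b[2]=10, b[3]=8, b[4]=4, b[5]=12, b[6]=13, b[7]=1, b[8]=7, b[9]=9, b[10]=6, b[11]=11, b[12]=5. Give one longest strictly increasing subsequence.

Patience tails give the LIS length; then backtrack through the dp parents:
3 → extends → [3]
2 → replaces 3 → [2]
10 → extends → [2, 10]
8 → replaces 10 → [2, 8]
4 → replaces 8 → [2, 4]
12 → extends → [2, 4, 12]
13 → extends → [2, 4, 12, 13]
1 → replaces 2 → [1, 4, 12, 13]
7 → replaces 12 → [1, 4, 7, 13]
9 → replaces 13 → [1, 4, 7, 9]
6 → replaces 7 → [1, 4, 6, 9]
11 → extends → [1, 4, 6, 9, 11]
5 → replaces 6 → [1, 4, 5, 9, 11]
Length 5; one witness is 3, 4, 7, 9, 11.

3, 4, 7, 9, 11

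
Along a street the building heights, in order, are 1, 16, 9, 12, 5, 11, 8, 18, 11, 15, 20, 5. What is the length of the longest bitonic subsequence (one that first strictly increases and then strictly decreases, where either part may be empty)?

inc[i] = longest strictly increasing subsequence ending at i; dec[i] = longest strictly decreasing subsequence starting at i:
i:      1  2  3  4  5  6  7  8  9 10 11 12
a[i]:   1 16  9 12  5 11  8 18 11 15 20  5
inc:    1  2  2  3  2  3  3  4  4  5  6  2
dec:    1  5  3  4  1  3  2  3  2  2  2  1
Best peak at i=11 (value 20): inc=6, dec=2, length 6+2−1 = 7.

7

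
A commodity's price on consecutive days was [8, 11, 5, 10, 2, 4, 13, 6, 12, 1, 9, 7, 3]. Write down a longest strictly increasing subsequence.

2, 4, 6, 12

Patience tails give the LIS length; then backtrack through the dp parents:
8 → extends → [8]
11 → extends → [8, 11]
5 → replaces 8 → [5, 11]
10 → replaces 11 → [5, 10]
2 → replaces 5 → [2, 10]
4 → replaces 10 → [2, 4]
13 → extends → [2, 4, 13]
6 → replaces 13 → [2, 4, 6]
12 → extends → [2, 4, 6, 12]
1 → replaces 2 → [1, 4, 6, 12]
9 → replaces 12 → [1, 4, 6, 9]
7 → replaces 9 → [1, 4, 6, 7]
3 → replaces 4 → [1, 3, 6, 7]
Length 4; one witness is 2, 4, 6, 12.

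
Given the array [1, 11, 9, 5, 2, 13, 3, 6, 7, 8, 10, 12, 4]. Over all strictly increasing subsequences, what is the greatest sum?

Let S[i] be the best sum of a strictly increasing subsequence ending at i:
i:      1  2  3  4  5  6  7  8  9 10 11 12 13
a[i]:   1 11  9  5  2 13  3  6  7  8 10 12  4
S:      1 12 10  6  3 25  6 12 19 27 37 49 10
Maximum is 49 (e.g. 1 + 2 + 3 + 6 + 7 + 8 + 10 + 12).

49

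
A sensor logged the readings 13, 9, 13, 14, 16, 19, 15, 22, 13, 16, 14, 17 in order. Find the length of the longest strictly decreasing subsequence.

Negate each value so 'decreasing' becomes 'increasing', then run patience tails on the negated sequence:
-13 → extends → [-13]
-9 → extends → [-13, -9]
-13 → already a tail → [-13, -9]
-14 → replaces -13 → [-14, -9]
-16 → replaces -14 → [-16, -9]
-19 → replaces -16 → [-19, -9]
-15 → replaces -9 → [-19, -15]
-22 → replaces -19 → [-22, -15]
-13 → extends → [-22, -15, -13]
-16 → replaces -15 → [-22, -16, -13]
-14 → replaces -13 → [-22, -16, -14]
-17 → replaces -16 → [-22, -17, -14]
Three tails, so the longest strictly decreasing subsequence of the original has length 3.

3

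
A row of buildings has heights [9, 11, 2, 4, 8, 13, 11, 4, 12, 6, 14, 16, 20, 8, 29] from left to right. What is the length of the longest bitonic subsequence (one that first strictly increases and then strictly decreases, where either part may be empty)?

inc[i] = longest strictly increasing subsequence ending at i; dec[i] = longest strictly decreasing subsequence starting at i:
i:      1  2  3  4  5  6  7  8  9 10 11 12 13 14 15
a[i]:   9 11  2  4  8 13 11  4 12  6 14 16 20  8 29
inc:    1  2  1  2  3  4  4  2  5  3  6  7  8  4  9
dec:    3  3  1  1  2  3  2  1  2  1  2  2  2  1  1
Best peak at i=13 (value 20): inc=8, dec=2, length 8+2−1 = 9.

9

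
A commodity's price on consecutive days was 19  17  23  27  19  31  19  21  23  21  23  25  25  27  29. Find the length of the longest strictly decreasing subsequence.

3

Let dp[i] be the longest strictly decreasing subsequence ending at i:
i:      1  2  3  4  5  6  7  8  9 10 11 12 13 14 15
a[i]:  19 17 23 27 19 31 19 21 23 21 23 25 25 27 29
dp:     1  2  1  1  2  1  2  2  2  3  2  2  2  2  2
Maximum is 3.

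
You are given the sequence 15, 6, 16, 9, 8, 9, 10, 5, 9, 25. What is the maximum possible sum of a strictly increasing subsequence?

Let S[i] be the best sum of a strictly increasing subsequence ending at i:
i:      1  2  3  4  5  6  7  8  9 10
a[i]:  15  6 16  9  8  9 10  5  9 25
S:     15  6 31 15 14 23 33  5 23 58
Maximum is 58 (e.g. 6 + 8 + 9 + 10 + 25).

58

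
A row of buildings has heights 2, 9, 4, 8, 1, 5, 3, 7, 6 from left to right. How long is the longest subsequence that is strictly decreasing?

4

Negate each value so 'decreasing' becomes 'increasing', then run patience tails on the negated sequence:
-2 → extends → [-2]
-9 → replaces -2 → [-9]
-4 → extends → [-9, -4]
-8 → replaces -4 → [-9, -8]
-1 → extends → [-9, -8, -1]
-5 → replaces -1 → [-9, -8, -5]
-3 → extends → [-9, -8, -5, -3]
-7 → replaces -5 → [-9, -8, -7, -3]
-6 → replaces -3 → [-9, -8, -7, -6]
Four tails, so the longest strictly decreasing subsequence of the original has length 4.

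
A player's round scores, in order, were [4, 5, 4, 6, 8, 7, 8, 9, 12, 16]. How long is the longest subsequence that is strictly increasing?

8

Let dp[i] be the length of the longest such subsequence ending at index i:
i:      1  2  3  4  5  6  7  8  9 10
a[i]:   4  5  4  6  8  7  8  9 12 16
dp:     1  2  1  3  4  4  5  6  7  8
Maximum dp value is 8.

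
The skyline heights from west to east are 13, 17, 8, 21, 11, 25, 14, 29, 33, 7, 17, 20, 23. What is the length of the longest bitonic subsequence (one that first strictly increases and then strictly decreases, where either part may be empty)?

inc[i] = longest strictly increasing subsequence ending at i; dec[i] = longest strictly decreasing subsequence starting at i:
i:      1  2  3  4  5  6  7  8  9 10 11 12 13
a[i]:  13 17  8 21 11 25 14 29 33  7 17 20 23
inc:    1  2  1  3  2  4  3  5  6  1  4  5  6
dec:    3  3  2  3  2  3  2  2  2  1  1  1  1
Best peak at i=9 (value 33): inc=6, dec=2, length 6+2−1 = 7.

7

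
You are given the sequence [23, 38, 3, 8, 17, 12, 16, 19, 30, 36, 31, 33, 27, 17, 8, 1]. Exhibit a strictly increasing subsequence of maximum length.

3, 8, 12, 16, 19, 30, 31, 33

Patience tails give the LIS length; then backtrack through the dp parents:
23 → extends → [23]
38 → extends → [23, 38]
3 → replaces 23 → [3, 38]
8 → replaces 38 → [3, 8]
17 → extends → [3, 8, 17]
12 → replaces 17 → [3, 8, 12]
16 → extends → [3, 8, 12, 16]
19 → extends → [3, 8, 12, 16, 19]
30 → extends → [3, 8, 12, 16, 19, 30]
36 → extends → [3, 8, 12, 16, 19, 30, 36]
31 → replaces 36 → [3, 8, 12, 16, 19, 30, 31]
33 → extends → [3, 8, 12, 16, 19, 30, 31, 33]
27 → replaces 30 → [3, 8, 12, 16, 19, 27, 31, 33]
17 → replaces 19 → [3, 8, 12, 16, 17, 27, 31, 33]
8 → already a tail → [3, 8, 12, 16, 17, 27, 31, 33]
1 → replaces 3 → [1, 8, 12, 16, 17, 27, 31, 33]
Length 8; one witness is 3, 8, 12, 16, 19, 30, 31, 33.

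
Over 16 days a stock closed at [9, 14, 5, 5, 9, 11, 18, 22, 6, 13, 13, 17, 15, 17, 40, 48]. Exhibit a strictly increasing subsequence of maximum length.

Patience tails give the LIS length; then backtrack through the dp parents:
9 → extends → [9]
14 → extends → [9, 14]
5 → replaces 9 → [5, 14]
5 → already a tail → [5, 14]
9 → replaces 14 → [5, 9]
11 → extends → [5, 9, 11]
18 → extends → [5, 9, 11, 18]
22 → extends → [5, 9, 11, 18, 22]
6 → replaces 9 → [5, 6, 11, 18, 22]
13 → replaces 18 → [5, 6, 11, 13, 22]
13 → already a tail → [5, 6, 11, 13, 22]
17 → replaces 22 → [5, 6, 11, 13, 17]
15 → replaces 17 → [5, 6, 11, 13, 15]
17 → extends → [5, 6, 11, 13, 15, 17]
40 → extends → [5, 6, 11, 13, 15, 17, 40]
48 → extends → [5, 6, 11, 13, 15, 17, 40, 48]
Length 8; one witness is 5, 9, 11, 13, 15, 17, 40, 48.

5, 9, 11, 13, 15, 17, 40, 48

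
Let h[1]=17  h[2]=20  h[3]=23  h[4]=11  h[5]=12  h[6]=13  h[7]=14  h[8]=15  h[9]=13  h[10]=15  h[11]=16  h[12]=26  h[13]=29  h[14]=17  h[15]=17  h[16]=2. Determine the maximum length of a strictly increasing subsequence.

8

Let dp[i] be the length of the longest such subsequence ending at index i:
i:      1  2  3  4  5  6  7  8  9 10 11 12 13 14 15 16
h[i]:  17 20 23 11 12 13 14 15 13 15 16 26 29 17 17  2
dp:     1  2  3  1  2  3  4  5  3  5  6  7  8  7  7  1
Maximum dp value is 8.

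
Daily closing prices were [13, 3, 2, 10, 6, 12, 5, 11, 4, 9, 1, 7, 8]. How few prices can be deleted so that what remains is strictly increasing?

Fewest deletions = n − (longest strictly increasing subsequence).
i:      1  2  3  4  5  6  7  8  9 10 11 12 13
a[i]:  13  3  2 10  6 12  5 11  4  9  1  7  8
dp:     1  1  1  2  2  3  2  3  2  3  1  3  4
max dp = 4, so deletions = 13 − 4 = 9.

9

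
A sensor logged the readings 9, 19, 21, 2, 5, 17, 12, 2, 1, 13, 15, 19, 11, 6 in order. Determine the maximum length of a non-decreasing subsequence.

Let dp[i] be the length of the longest such subsequence ending at index i:
i:      1  2  3  4  5  6  7  8  9 10 11 12 13 14
a[i]:   9 19 21  2  5 17 12  2  1 13 15 19 11  6
dp:     1  2  3  1  2  3  3  2  1  4  5  6  3  3
Maximum dp value is 6.

6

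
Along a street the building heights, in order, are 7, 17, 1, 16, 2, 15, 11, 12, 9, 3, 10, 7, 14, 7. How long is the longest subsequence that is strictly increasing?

5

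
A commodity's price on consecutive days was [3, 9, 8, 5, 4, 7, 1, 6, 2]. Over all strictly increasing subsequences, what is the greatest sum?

Let S[i] be the best sum of a strictly increasing subsequence ending at i:
i:      1  2  3  4  5  6  7  8  9
a[i]:   3  9  8  5  4  7  1  6  2
S:      3 12 11  8  7 15  1 14  3
Maximum is 15 (e.g. 3 + 5 + 7).

15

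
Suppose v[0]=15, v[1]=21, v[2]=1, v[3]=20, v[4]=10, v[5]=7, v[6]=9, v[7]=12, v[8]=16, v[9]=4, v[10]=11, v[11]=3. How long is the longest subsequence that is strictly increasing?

Track the smallest tail for each achievable length (strict):
15 → extends → [15]
21 → extends → [15, 21]
1 → replaces 15 → [1, 21]
20 → replaces 21 → [1, 20]
10 → replaces 20 → [1, 10]
7 → replaces 10 → [1, 7]
9 → extends → [1, 7, 9]
12 → extends → [1, 7, 9, 12]
16 → extends → [1, 7, 9, 12, 16]
4 → replaces 7 → [1, 4, 9, 12, 16]
11 → replaces 12 → [1, 4, 9, 11, 16]
3 → replaces 4 → [1, 3, 9, 11, 16]
Five tails, so the longest strictly increasing subsequence has length 5 (e.g. 1, 7, 9, 12, 16).

5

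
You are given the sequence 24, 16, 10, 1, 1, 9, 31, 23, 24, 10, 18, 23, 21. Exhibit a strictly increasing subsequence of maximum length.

Patience tails give the LIS length; then backtrack through the dp parents:
24 → extends → [24]
16 → replaces 24 → [16]
10 → replaces 16 → [10]
1 → replaces 10 → [1]
1 → already a tail → [1]
9 → extends → [1, 9]
31 → extends → [1, 9, 31]
23 → replaces 31 → [1, 9, 23]
24 → extends → [1, 9, 23, 24]
10 → replaces 23 → [1, 9, 10, 24]
18 → replaces 24 → [1, 9, 10, 18]
23 → extends → [1, 9, 10, 18, 23]
21 → replaces 23 → [1, 9, 10, 18, 21]
Length 5; one witness is 1, 9, 10, 18, 23.

1, 9, 10, 18, 23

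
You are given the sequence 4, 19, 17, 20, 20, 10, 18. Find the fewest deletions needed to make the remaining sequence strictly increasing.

4

Fewest deletions = n − (longest strictly increasing subsequence).
i:      1  2  3  4  5  6  7
a[i]:   4 19 17 20 20 10 18
dp:     1  2  2  3  3  2  3
max dp = 3, so deletions = 7 − 3 = 4.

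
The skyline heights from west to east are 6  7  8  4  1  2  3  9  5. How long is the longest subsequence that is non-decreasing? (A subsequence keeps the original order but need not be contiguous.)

4

Let dp[i] be the length of the longest such subsequence ending at index i:
i:     1 2 3 4 5 6 7 8 9
a[i]:  6 7 8 4 1 2 3 9 5
dp:    1 2 3 1 1 2 3 4 4
Maximum dp value is 4.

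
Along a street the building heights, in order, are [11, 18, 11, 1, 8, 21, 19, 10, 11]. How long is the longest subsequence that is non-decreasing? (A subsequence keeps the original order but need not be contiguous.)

Track the smallest tail for each achievable length (allowing ties):
11 → extends → [11]
18 → extends → [11, 18]
11 → replaces 18 → [11, 11]
1 → replaces 11 → [1, 11]
8 → replaces 11 → [1, 8]
21 → extends → [1, 8, 21]
19 → replaces 21 → [1, 8, 19]
10 → replaces 19 → [1, 8, 10]
11 → extends → [1, 8, 10, 11]
Four tails, so the longest non-decreasing subsequence has length 4 (e.g. 1, 8, 10, 11).

4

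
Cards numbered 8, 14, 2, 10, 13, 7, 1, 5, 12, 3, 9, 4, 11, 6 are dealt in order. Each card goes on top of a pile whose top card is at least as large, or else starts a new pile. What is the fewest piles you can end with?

4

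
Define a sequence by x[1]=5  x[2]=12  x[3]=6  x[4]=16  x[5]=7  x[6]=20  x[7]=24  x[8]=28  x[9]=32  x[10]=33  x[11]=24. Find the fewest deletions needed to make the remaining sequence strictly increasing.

3

Fewest deletions = n − (longest strictly increasing subsequence).
Patience tails:
5 → extends → [5]
12 → extends → [5, 12]
6 → replaces 12 → [5, 6]
16 → extends → [5, 6, 16]
7 → replaces 16 → [5, 6, 7]
20 → extends → [5, 6, 7, 20]
24 → extends → [5, 6, 7, 20, 24]
28 → extends → [5, 6, 7, 20, 24, 28]
32 → extends → [5, 6, 7, 20, 24, 28, 32]
33 → extends → [5, 6, 7, 20, 24, 28, 32, 33]
24 → already a tail → [5, 6, 7, 20, 24, 28, 32, 33]
Longest strictly increasing subsequence has length 8, so deletions = 11 − 8 = 3.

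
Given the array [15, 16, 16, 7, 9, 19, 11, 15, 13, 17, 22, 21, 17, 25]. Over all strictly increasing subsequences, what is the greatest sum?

106

Let S[i] be the best sum of a strictly increasing subsequence ending at i:
i:       1   2   3   4   5   6   7   8   9  10  11  12  13  14
a[i]:   15  16  16   7   9  19  11  15  13  17  22  21  17  25
S:      15  31  31   7  16  50  27  42  40  59  81  80  59 106
Maximum is 106 (e.g. 7 + 9 + 11 + 15 + 17 + 22 + 25).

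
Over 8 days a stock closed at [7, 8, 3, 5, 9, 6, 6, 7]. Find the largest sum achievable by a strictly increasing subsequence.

24

Let S[i] be the best sum of a strictly increasing subsequence ending at i:
i:      1  2  3  4  5  6  7  8
a[i]:   7  8  3  5  9  6  6  7
S:      7 15  3  8 24 14 14 21
Maximum is 24 (e.g. 7 + 8 + 9).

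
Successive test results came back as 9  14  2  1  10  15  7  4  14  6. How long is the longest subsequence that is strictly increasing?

3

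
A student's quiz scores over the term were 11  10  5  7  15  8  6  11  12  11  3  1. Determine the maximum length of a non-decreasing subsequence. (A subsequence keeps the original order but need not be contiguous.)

5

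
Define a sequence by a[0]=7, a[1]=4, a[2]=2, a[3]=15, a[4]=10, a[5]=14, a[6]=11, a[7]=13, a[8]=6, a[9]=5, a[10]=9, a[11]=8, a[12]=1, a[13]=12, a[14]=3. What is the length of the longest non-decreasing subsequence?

4

Track the smallest tail for each achievable length (allowing ties):
7 → extends → [7]
4 → replaces 7 → [4]
2 → replaces 4 → [2]
15 → extends → [2, 15]
10 → replaces 15 → [2, 10]
14 → extends → [2, 10, 14]
11 → replaces 14 → [2, 10, 11]
13 → extends → [2, 10, 11, 13]
6 → replaces 10 → [2, 6, 11, 13]
5 → replaces 6 → [2, 5, 11, 13]
9 → replaces 11 → [2, 5, 9, 13]
8 → replaces 9 → [2, 5, 8, 13]
1 → replaces 2 → [1, 5, 8, 13]
12 → replaces 13 → [1, 5, 8, 12]
3 → replaces 5 → [1, 3, 8, 12]
Four tails, so the longest non-decreasing subsequence has length 4 (e.g. 7, 10, 11, 13).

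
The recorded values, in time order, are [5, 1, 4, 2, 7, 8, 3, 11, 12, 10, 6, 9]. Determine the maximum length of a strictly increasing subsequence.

6

Track the smallest tail for each achievable length (strict):
5 → extends → [5]
1 → replaces 5 → [1]
4 → extends → [1, 4]
2 → replaces 4 → [1, 2]
7 → extends → [1, 2, 7]
8 → extends → [1, 2, 7, 8]
3 → replaces 7 → [1, 2, 3, 8]
11 → extends → [1, 2, 3, 8, 11]
12 → extends → [1, 2, 3, 8, 11, 12]
10 → replaces 11 → [1, 2, 3, 8, 10, 12]
6 → replaces 8 → [1, 2, 3, 6, 10, 12]
9 → replaces 10 → [1, 2, 3, 6, 9, 12]
Six tails, so the longest strictly increasing subsequence has length 6 (e.g. 1, 4, 7, 8, 11, 12).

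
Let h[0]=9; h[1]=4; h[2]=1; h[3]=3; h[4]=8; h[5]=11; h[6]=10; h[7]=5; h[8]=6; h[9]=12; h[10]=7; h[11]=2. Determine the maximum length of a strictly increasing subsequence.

5

Track the smallest tail for each achievable length (strict):
9 → extends → [9]
4 → replaces 9 → [4]
1 → replaces 4 → [1]
3 → extends → [1, 3]
8 → extends → [1, 3, 8]
11 → extends → [1, 3, 8, 11]
10 → replaces 11 → [1, 3, 8, 10]
5 → replaces 8 → [1, 3, 5, 10]
6 → replaces 10 → [1, 3, 5, 6]
12 → extends → [1, 3, 5, 6, 12]
7 → replaces 12 → [1, 3, 5, 6, 7]
2 → replaces 3 → [1, 2, 5, 6, 7]
Five tails, so the longest strictly increasing subsequence has length 5 (e.g. 1, 3, 8, 11, 12).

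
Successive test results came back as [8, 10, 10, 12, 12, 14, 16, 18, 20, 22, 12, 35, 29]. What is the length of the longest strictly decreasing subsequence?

2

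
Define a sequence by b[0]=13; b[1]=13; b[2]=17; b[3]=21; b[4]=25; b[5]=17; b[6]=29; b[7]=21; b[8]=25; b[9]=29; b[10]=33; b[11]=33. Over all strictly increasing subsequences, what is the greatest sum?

Let S[i] be the best sum of a strictly increasing subsequence ending at i:
i:       0   1   2   3   4   5   6   7   8   9  10  11
b[i]:   13  13  17  21  25  17  29  21  25  29  33  33
S:      13  13  30  51  76  30 105  51  76 105 138 138
Maximum is 138 (e.g. 13 + 17 + 21 + 25 + 29 + 33).

138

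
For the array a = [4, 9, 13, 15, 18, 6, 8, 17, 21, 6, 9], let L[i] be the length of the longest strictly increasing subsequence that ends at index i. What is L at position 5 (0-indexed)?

dp[i] = 1 + max{dp[j] : j<i, a[j]<a[i]} (or 1 if no such j):
i:      0  1  2  3  4  5  6  7  8  9 10
a[i]:   4  9 13 15 18  6  8 17 21  6  9
dp:     1  2  3  4  5  2  3  5  6  2  4
At index 5 the value is 2.

2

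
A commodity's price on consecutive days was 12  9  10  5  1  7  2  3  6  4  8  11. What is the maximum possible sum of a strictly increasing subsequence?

Let S[i] be the best sum of a strictly increasing subsequence ending at i:
i:      1  2  3  4  5  6  7  8  9 10 11 12
a[i]:  12  9 10  5  1  7  2  3  6  4  8 11
S:     12  9 19  5  1 12  3  6 12 10 20 31
Maximum is 31 (e.g. 1 + 2 + 3 + 6 + 8 + 11).

31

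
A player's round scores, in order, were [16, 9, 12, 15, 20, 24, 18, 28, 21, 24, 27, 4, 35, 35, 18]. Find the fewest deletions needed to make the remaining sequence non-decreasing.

6

Fewest deletions = n − (longest non-decreasing subsequence).
i:      1  2  3  4  5  6  7  8  9 10 11 12 13 14 15
a[i]:  16  9 12 15 20 24 18 28 21 24 27  4 35 35 18
dp:     1  1  2  3  4  5  4  6  5  6  7  1  8  9  5
max dp = 9, so deletions = 15 − 9 = 6.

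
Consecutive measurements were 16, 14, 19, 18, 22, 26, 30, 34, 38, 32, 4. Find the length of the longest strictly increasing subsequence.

7

Track the smallest tail for each achievable length (strict):
16 → extends → [16]
14 → replaces 16 → [14]
19 → extends → [14, 19]
18 → replaces 19 → [14, 18]
22 → extends → [14, 18, 22]
26 → extends → [14, 18, 22, 26]
30 → extends → [14, 18, 22, 26, 30]
34 → extends → [14, 18, 22, 26, 30, 34]
38 → extends → [14, 18, 22, 26, 30, 34, 38]
32 → replaces 34 → [14, 18, 22, 26, 30, 32, 38]
4 → replaces 14 → [4, 18, 22, 26, 30, 32, 38]
Seven tails, so the longest strictly increasing subsequence has length 7 (e.g. 16, 19, 22, 26, 30, 34, 38).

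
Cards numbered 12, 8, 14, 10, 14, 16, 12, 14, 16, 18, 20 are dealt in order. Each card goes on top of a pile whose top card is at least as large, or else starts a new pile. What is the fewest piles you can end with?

7

Place each on the leftmost legal pile:
12 → new pile 1 (tops now [12])
8 → pile 1 (tops now [8])
14 → new pile 2 (tops now [8, 14])
10 → pile 2 (tops now [8, 10])
14 → new pile 3 (tops now [8, 10, 14])
16 → new pile 4 (tops now [8, 10, 14, 16])
12 → pile 3 (tops now [8, 10, 12, 16])
14 → pile 4 (tops now [8, 10, 12, 14])
16 → new pile 5 (tops now [8, 10, 12, 14, 16])
18 → new pile 6 (tops now [8, 10, 12, 14, 16, 18])
20 → new pile 7 (tops now [8, 10, 12, 14, 16, 18, 20])
Seven piles.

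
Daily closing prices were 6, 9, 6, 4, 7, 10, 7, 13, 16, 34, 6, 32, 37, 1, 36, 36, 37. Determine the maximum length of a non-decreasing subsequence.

Let dp[i] be the length of the longest such subsequence ending at index i:
i:      1  2  3  4  5  6  7  8  9 10 11 12 13 14 15 16 17
a[i]:   6  9  6  4  7 10  7 13 16 34  6 32 37  1 36 36 37
dp:     1  2  2  1  3  4  4  5  6  7  3  7  8  1  8  9 10
Maximum dp value is 10.

10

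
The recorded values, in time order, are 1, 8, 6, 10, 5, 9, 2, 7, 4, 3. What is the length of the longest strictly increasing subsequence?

Let dp[i] be the length of the longest such subsequence ending at index i:
i:      1  2  3  4  5  6  7  8  9 10
a[i]:   1  8  6 10  5  9  2  7  4  3
dp:     1  2  2  3  2  3  2  3  3  3
Maximum dp value is 3.

3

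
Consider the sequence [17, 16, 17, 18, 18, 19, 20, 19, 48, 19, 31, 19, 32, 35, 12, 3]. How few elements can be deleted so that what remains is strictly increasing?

Fewest deletions = n − (longest strictly increasing subsequence).
i:      1  2  3  4  5  6  7  8  9 10 11 12 13 14 15 16
a[i]:  17 16 17 18 18 19 20 19 48 19 31 19 32 35 12  3
dp:     1  1  2  3  3  4  5  4  6  4  6  4  7  8  1  1
max dp = 8, so deletions = 16 − 8 = 8.

8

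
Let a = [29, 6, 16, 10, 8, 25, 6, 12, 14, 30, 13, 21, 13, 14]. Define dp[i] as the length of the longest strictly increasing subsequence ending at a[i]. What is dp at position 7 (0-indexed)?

dp[i] = 1 + max{dp[j] : j<i, a[j]<a[i]} (or 1 if no such j):
i:      0  1  2  3  4  5  6  7  8  9 10 11 12 13
a[i]:  29  6 16 10  8 25  6 12 14 30 13 21 13 14
dp:     1  1  2  2  2  3  1  3  4  5  4  5  4  5
At index 7 the value is 3.

3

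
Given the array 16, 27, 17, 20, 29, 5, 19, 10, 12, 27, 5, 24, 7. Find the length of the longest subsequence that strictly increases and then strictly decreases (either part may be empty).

7

inc[i] = longest strictly increasing subsequence ending at i; dec[i] = longest strictly decreasing subsequence starting at i:
i:      1  2  3  4  5  6  7  8  9 10 11 12 13
a[i]:  16 27 17 20 29  5 19 10 12 27  5 24  7
inc:    1  2  2  3  4  1  3  2  3  4  1  4  2
dec:    3  5  3  4  4  1  3  2  2  3  1  2  1
Best peak at i=5 (value 29): inc=4, dec=4, length 4+4−1 = 7.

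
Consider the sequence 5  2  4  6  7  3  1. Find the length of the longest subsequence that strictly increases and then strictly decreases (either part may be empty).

inc[i] = longest strictly increasing subsequence ending at i; dec[i] = longest strictly decreasing subsequence starting at i:
i:     1 2 3 4 5 6 7
a[i]:  5 2 4 6 7 3 1
inc:   1 1 2 3 4 2 1
dec:   4 2 3 3 3 2 1
Best peak at i=5 (value 7): inc=4, dec=3, length 4+3−1 = 6.

6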